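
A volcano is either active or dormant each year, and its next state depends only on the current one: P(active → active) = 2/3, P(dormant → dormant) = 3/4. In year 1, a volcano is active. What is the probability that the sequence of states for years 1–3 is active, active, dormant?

2/9

Year 1 is given. For each transition, use the conditional probability from the current state:
P(active | active) = 2/3; P(dormant | active) = 1/3.
P = 2/3 × 1/3 = 2/9.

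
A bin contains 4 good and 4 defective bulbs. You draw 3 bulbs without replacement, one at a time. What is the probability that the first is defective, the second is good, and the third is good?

Each draw changes the counts, so multiply the conditional probabilities along the sequence:
P = 4/8 × 4/7 × 3/6 = 48/336 = 1/7.

1/7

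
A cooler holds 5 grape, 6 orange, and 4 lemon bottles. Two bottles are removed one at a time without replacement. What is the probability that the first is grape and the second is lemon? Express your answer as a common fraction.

Multiply the probability of each draw given the previous ones:
P = 5/15 × 4/14 = 20/210 = 2/21.

2/21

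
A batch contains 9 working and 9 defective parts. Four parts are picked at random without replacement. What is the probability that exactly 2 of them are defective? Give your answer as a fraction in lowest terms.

One ordering (defective drawn first) has probability 9/18 × 8/17 × 9/16 × 8/15 = 5184/73440 = 6/85.
There are C(4,2) = 6 such orderings, each equally likely, so P = 6 × 6/85 = 36/85.

36/85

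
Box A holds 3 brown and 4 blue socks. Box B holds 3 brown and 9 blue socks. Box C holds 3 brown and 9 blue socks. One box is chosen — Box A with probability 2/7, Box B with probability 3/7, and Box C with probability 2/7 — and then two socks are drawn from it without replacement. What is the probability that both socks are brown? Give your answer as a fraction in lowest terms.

From Box A: P(both brown) = (3/7)(2/6) = 1/7.
From Box B: P(both brown) = (3/12)(2/11) = 1/22.
From Box C: P(both brown) = (3/12)(2/11) = 1/22.
Total probability = (2/7)(1/7) + (3/7)(1/22) + (2/7)(1/22) = 79/1078.

79/1078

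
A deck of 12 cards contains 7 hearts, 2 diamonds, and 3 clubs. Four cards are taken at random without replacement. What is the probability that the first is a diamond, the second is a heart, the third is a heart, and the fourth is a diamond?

7/990

Chain rule:
P = 2/12 × 7/11 × 6/10 × 1/9 = 84/11880 = 7/990.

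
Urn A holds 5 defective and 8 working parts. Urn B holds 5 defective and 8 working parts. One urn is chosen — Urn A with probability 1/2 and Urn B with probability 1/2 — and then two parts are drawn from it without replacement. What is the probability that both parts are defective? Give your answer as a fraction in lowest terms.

5/39

From Urn A: P(both defective) = (5/13)(4/12) = 5/39.
From Urn B: P(both defective) = (5/13)(4/12) = 5/39.
Total probability = (1/2)(5/39) + (1/2)(5/39) = 5/39.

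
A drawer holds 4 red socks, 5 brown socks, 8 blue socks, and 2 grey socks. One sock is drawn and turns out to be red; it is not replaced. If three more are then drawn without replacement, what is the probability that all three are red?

1/816

With the first sock removed, 3 red remain out of 18.
P = 3/18 × 2/17 × 1/16 = 6/4896 = 1/816.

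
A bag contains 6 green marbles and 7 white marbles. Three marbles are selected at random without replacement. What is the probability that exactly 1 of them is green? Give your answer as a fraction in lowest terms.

63/143

One ordering (green drawn first) has probability 6/13 × 7/12 × 6/11 = 252/1716 = 21/143.
There are C(3,1) = 3 such orderings, each equally likely, so P = 3 × 21/143 = 63/143.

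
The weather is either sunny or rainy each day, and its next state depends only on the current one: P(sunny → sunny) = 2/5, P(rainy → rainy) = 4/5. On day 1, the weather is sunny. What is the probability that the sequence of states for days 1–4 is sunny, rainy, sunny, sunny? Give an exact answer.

Day 1 is given. For each transition, use the conditional probability from the current state:
P(rainy | sunny) = 3/5; P(sunny | rainy) = 1/5; P(sunny | sunny) = 2/5.
P = 3/5 × 1/5 × 2/5 = 6/125.

6/125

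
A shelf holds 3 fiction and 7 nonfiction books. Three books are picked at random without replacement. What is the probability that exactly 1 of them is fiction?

21/40

One ordering (fiction drawn first) has probability 3/10 × 7/9 × 6/8 = 126/720 = 7/40.
There are C(3,1) = 3 such orderings, each equally likely, so P = 3 × 7/40 = 21/40.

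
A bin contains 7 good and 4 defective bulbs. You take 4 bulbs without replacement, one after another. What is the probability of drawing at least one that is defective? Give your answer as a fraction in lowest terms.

P(no defective) = 7/11 × 6/10 × 5/9 × 4/8 = 840/7920 = 7/66.
P(at least one) = 1 − 7/66 = 59/66.

59/66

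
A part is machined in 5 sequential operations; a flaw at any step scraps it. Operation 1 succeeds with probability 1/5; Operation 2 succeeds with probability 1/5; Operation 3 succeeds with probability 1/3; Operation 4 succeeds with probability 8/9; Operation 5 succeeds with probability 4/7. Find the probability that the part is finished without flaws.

32/4725

The events are sequential, so multiply the conditional probabilities:
P = 1/5 × 1/5 × 1/3 × 8/9 × 4/7 = 32/4725.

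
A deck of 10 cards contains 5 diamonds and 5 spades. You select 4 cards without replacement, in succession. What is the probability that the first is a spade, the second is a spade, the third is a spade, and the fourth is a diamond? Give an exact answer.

5/84

Each draw changes the counts, so multiply the conditional probabilities along the sequence:
P = 5/10 × 4/9 × 3/8 × 5/7 = 300/5040 = 5/84.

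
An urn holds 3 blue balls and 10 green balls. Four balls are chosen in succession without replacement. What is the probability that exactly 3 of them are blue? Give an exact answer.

One ordering (blue drawn first) has probability 3/13 × 2/12 × 1/11 × 10/10 = 60/17160 = 1/286.
There are C(4,3) = 4 such orderings, each equally likely, so P = 4 × 1/286 = 2/143.

2/143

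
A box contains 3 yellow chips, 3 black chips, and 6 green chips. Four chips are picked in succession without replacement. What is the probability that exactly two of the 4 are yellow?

One ordering (yellow drawn first) has probability 3/12 × 2/11 × 9/10 × 8/9 = 432/11880 = 2/55.
There are C(4,2) = 6 such orderings, each equally likely, so P = 6 × 2/55 = 12/55.

12/55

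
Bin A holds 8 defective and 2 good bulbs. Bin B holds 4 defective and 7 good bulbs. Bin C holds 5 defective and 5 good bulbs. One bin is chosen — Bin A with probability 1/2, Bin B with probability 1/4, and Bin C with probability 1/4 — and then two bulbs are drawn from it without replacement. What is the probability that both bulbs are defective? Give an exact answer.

From Bin A: P(both defective) = (8/10)(7/9) = 28/45.
From Bin B: P(both defective) = (4/11)(3/10) = 6/55.
From Bin C: P(both defective) = (5/10)(4/9) = 2/9.
Total probability = (1/2)(28/45) + (1/4)(6/55) + (1/4)(2/9) = 13/33.

13/33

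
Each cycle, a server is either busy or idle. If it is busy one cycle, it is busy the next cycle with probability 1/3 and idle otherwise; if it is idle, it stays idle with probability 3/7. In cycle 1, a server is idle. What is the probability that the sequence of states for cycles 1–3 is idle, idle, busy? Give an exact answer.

Cycle 1 is given. For each transition, use the conditional probability from the current state:
P(idle | idle) = 3/7; P(busy | idle) = 4/7.
P = 3/7 × 4/7 = 12/49.

12/49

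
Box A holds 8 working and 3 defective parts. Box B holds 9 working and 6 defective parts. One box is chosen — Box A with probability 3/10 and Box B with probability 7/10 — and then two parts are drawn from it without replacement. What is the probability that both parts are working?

From Box A: P(both working) = (8/11)(7/10) = 28/55.
From Box B: P(both working) = (9/15)(8/14) = 12/35.
Total probability = (3/10)(28/55) + (7/10)(12/35) = 108/275.

108/275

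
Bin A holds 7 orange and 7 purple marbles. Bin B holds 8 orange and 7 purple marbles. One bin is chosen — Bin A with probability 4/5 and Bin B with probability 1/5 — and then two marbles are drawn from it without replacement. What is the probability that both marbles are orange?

232/975

From Bin A: P(both orange) = (7/14)(6/13) = 3/13.
From Bin B: P(both orange) = (8/15)(7/14) = 4/15.
Total probability = (4/5)(3/13) + (1/5)(4/15) = 232/975.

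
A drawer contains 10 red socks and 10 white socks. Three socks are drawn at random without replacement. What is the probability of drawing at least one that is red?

P(no red) = 10/20 × 9/19 × 8/18 = 720/6840 = 2/19.
P(at least one) = 1 − 2/19 = 17/19.

17/19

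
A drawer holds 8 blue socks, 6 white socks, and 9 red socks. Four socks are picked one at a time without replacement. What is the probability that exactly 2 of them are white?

One ordering (white drawn first) has probability 6/23 × 5/22 × 17/21 × 16/20 = 8160/212520 = 68/1771.
There are C(4,2) = 6 such orderings, each equally likely, so P = 6 × 68/1771 = 408/1771.

408/1771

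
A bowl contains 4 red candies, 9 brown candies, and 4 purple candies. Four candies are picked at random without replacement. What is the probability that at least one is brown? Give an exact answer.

33/34

P(no brown) = 8/17 × 7/16 × 6/15 × 5/14 = 1680/57120 = 1/34.
P(at least one) = 1 − 1/34 = 33/34.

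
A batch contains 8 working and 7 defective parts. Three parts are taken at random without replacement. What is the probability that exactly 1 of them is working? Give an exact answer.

One ordering (working drawn first) has probability 8/15 × 7/14 × 6/13 = 336/2730 = 8/65.
There are C(3,1) = 3 such orderings, each equally likely, so P = 3 × 8/65 = 24/65.

24/65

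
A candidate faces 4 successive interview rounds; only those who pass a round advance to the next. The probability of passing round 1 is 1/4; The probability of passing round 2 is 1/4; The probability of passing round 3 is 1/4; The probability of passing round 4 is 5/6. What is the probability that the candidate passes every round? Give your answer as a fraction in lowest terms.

The events are sequential, so multiply the conditional probabilities:
P = 1/4 × 1/4 × 1/4 × 5/6 = 5/384.

5/384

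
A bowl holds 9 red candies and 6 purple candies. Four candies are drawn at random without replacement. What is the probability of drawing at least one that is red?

P(no red) = 6/15 × 5/14 × 4/13 × 3/12 = 360/32760 = 1/91.
P(at least one) = 1 − 1/91 = 90/91.

90/91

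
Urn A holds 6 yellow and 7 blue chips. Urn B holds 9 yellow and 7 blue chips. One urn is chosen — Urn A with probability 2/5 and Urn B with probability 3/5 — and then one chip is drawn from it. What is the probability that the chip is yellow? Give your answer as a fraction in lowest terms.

From Urn A: P(yellow) = 6/13.
From Urn B: P(yellow) = 9/16.
Total probability = (2/5)(6/13) + (3/5)(9/16) = 543/1040.

543/1040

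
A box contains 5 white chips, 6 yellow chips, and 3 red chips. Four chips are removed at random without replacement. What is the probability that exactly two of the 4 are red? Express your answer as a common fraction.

15/91

One ordering (red drawn first) has probability 3/14 × 2/13 × 11/12 × 10/11 = 660/24024 = 5/182.
There are C(4,2) = 6 such orderings, each equally likely, so P = 6 × 5/182 = 15/91.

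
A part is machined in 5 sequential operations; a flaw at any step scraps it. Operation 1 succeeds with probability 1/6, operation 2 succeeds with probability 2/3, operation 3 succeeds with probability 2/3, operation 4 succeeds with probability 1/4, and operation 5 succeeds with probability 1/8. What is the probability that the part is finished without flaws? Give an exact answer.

1/432

Multiplying along the chain,
P = 1/6 × 2/3 × 2/3 × 1/4 × 1/8 = 4/1728 = 1/432.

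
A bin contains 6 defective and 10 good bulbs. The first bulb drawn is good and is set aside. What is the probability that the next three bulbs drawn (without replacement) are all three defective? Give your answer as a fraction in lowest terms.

4/91

After the first draw, 6 of the remaining 15 bulbs are defective.
P = 6/15 × 5/14 × 4/13 = 120/2730 = 4/91.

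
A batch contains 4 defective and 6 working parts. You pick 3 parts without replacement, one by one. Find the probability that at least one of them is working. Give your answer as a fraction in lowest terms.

29/30

P(no working) = 4/10 × 3/9 × 2/8 = 24/720 = 1/30.
P(at least one) = 1 − 1/30 = 29/30.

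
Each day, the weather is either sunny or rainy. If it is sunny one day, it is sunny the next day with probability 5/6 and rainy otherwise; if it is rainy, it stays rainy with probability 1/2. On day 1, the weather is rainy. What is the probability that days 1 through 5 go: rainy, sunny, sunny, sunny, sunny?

Day 1 is given. For each transition, use the conditional probability from the current state:
P(sunny | rainy) = 1/2; P(sunny | sunny) = 5/6; P(sunny | sunny) = 5/6; P(sunny | sunny) = 5/6.
P = 1/2 × 5/6 × 5/6 × 5/6 = 125/432.

125/432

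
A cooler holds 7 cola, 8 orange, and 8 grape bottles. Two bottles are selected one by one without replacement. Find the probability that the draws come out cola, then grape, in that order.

28/253

Chain rule:
P = 7/23 × 8/22 = 56/506 = 28/253.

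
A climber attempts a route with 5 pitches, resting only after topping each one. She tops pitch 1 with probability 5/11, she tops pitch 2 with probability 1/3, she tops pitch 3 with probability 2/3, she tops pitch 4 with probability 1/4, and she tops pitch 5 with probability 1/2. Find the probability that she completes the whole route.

The events are sequential, so multiply the conditional probabilities:
P = 5/11 × 1/3 × 2/3 × 1/4 × 1/2 = 10/792 = 5/396.

5/396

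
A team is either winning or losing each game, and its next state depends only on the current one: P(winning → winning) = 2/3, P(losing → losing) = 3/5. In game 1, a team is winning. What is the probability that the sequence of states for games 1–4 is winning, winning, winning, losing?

Game 1 is given. For each transition, use the conditional probability from the current state:
P(winning | winning) = 2/3; P(winning | winning) = 2/3; P(losing | winning) = 1/3.
P = 2/3 × 2/3 × 1/3 = 4/27.

4/27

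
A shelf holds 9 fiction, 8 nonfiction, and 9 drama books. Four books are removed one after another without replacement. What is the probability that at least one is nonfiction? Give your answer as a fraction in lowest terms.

1189/1495

P(no nonfiction) = 18/26 × 17/25 × 16/24 × 15/23 = 73440/358800 = 306/1495.
P(at least one) = 1 − 306/1495 = 1189/1495.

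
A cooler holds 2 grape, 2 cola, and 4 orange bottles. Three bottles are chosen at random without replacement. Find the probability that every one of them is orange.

1/14

P = 4/8 × 3/7 × 2/6 = 24/336 = 1/14.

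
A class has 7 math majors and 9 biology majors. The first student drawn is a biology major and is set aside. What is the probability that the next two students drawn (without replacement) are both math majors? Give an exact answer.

After the first draw, 7 of the remaining 15 students are math majors.
P = 7/15 × 6/14 = 42/210 = 1/5.

1/5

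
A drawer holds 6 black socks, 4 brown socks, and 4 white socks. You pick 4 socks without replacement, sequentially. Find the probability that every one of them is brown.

1/1001

P = 4/14 × 3/13 × 2/12 × 1/11 = 24/24024 = 1/1001.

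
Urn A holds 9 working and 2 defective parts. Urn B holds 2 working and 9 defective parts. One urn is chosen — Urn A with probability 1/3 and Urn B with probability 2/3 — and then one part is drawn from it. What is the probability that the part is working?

13/33

From Urn A: P(working) = 9/11.
From Urn B: P(working) = 2/11.
Total probability = (1/3)(9/11) + (2/3)(2/11) = 13/33.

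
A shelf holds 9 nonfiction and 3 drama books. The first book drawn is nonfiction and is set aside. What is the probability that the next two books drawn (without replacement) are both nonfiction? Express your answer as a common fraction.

28/55

With the first book removed, 8 nonfiction remain out of 11.
P = 8/11 × 7/10 = 56/110 = 28/55.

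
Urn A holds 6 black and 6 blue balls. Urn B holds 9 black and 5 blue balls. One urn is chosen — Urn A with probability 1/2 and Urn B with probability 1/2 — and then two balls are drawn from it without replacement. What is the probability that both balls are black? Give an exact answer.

1247/4004

From Urn A: P(both black) = (6/12)(5/11) = 5/22.
From Urn B: P(both black) = (9/14)(8/13) = 36/91.
Total probability = (1/2)(5/22) + (1/2)(36/91) = 1247/4004.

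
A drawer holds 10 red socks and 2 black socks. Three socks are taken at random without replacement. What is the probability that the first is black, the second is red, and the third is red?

3/22

Multiply the probability of each draw given the previous ones:
P = 2/12 × 10/11 × 9/10 = 180/1320 = 3/22.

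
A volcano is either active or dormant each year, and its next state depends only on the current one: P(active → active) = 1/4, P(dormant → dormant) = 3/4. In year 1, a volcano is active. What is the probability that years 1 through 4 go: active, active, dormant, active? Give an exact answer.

3/64

Year 1 is given. For each transition, use the conditional probability from the current state:
P(active | active) = 1/4; P(dormant | active) = 3/4; P(active | dormant) = 1/4.
P = 1/4 × 3/4 × 1/4 = 3/64.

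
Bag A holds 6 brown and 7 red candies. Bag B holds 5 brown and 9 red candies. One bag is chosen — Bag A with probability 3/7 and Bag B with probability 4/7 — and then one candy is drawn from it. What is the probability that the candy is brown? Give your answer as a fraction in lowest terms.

256/637

From Bag A: P(brown) = 6/13.
From Bag B: P(brown) = 5/14.
Total probability = (3/7)(6/13) + (4/7)(5/14) = 256/637.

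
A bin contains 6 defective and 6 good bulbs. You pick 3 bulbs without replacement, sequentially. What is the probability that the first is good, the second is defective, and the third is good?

3/22

Each draw changes the counts, so multiply the conditional probabilities along the sequence:
P = 6/12 × 6/11 × 5/10 = 180/1320 = 3/22.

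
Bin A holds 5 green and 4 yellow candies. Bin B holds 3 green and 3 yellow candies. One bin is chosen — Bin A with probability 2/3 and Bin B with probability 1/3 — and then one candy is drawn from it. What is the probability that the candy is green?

From Bin A: P(green) = 5/9.
From Bin B: P(green) = 3/6.
Total probability = (2/3)(5/9) + (1/3)(3/6) = 29/54.

29/54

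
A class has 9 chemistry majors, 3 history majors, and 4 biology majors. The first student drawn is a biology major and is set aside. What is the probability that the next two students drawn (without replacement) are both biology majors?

1/35

With the first student removed, 3 biology majors remain out of 15.
P = 3/15 × 2/14 = 6/210 = 1/35.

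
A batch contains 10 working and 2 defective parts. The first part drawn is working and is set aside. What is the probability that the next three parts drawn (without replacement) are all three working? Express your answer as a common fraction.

With the first part removed, 9 working remain out of 11.
P = 9/11 × 8/10 × 7/9 = 504/990 = 28/55.

28/55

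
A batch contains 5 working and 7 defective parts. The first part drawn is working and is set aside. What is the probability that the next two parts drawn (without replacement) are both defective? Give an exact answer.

After the first draw, 7 of the remaining 11 parts are defective.
P = 7/11 × 6/10 = 42/110 = 21/55.

21/55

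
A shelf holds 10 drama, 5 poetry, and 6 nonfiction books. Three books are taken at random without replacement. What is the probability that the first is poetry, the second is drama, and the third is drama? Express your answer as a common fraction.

Each draw changes the counts, so multiply the conditional probabilities along the sequence:
P = 5/21 × 10/20 × 9/19 = 450/7980 = 15/266.

15/266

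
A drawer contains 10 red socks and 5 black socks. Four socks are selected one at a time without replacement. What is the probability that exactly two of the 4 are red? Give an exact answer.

One ordering (red drawn first) has probability 10/15 × 9/14 × 5/13 × 4/12 = 1800/32760 = 5/91.
There are C(4,2) = 6 such orderings, each equally likely, so P = 6 × 5/91 = 30/91.

30/91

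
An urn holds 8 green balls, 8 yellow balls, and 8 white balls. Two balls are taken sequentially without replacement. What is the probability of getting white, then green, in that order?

8/69

Each draw changes the counts, so multiply the conditional probabilities along the sequence:
P = 8/24 × 8/23 = 64/552 = 8/69.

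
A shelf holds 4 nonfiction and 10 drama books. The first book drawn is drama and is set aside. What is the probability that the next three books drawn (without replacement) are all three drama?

With the first book removed, 9 drama remain out of 13.
P = 9/13 × 8/12 × 7/11 = 504/1716 = 42/143.

42/143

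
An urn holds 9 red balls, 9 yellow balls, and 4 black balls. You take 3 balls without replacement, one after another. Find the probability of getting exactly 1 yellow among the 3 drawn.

351/770

One ordering (yellow drawn first) has probability 9/22 × 13/21 × 12/20 = 1404/9240 = 117/770.
There are C(3,1) = 3 such orderings, each equally likely, so P = 3 × 117/770 = 351/770.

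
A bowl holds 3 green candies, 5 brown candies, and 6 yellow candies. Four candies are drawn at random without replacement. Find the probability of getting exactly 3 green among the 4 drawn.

1/91

One ordering (green drawn first) has probability 3/14 × 2/13 × 1/12 × 11/11 = 66/24024 = 1/364.
There are C(4,3) = 4 such orderings, each equally likely, so P = 4 × 1/364 = 1/91.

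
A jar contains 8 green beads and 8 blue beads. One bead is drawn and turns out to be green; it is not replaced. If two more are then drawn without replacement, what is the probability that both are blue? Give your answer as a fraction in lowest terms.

4/15

After the first draw, 8 of the remaining 15 beads are blue.
P = 8/15 × 7/14 = 56/210 = 4/15.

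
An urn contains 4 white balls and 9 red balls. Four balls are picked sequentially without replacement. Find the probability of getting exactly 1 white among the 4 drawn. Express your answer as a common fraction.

One ordering (white drawn first) has probability 4/13 × 9/12 × 8/11 × 7/10 = 2016/17160 = 84/715.
There are C(4,1) = 4 such orderings, each equally likely, so P = 4 × 84/715 = 336/715.

336/715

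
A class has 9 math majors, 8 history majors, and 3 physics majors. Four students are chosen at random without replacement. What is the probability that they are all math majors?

P(every draw is a math major) = 9/20 × 8/19 × 7/18 × 6/17 = 3024/116280 = 42/1615.

42/1615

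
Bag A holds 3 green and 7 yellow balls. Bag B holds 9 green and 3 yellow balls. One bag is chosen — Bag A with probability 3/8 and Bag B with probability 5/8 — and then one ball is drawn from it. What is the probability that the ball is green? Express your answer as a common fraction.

From Bag A: P(green) = 3/10.
From Bag B: P(green) = 9/12.
Total probability = (3/8)(3/10) + (5/8)(9/12) = 93/160.

93/160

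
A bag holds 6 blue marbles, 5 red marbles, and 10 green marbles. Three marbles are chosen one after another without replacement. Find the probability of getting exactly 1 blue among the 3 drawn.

9/19

One ordering (blue drawn first) has probability 6/21 × 15/20 × 14/19 = 1260/7980 = 3/19.
There are C(3,1) = 3 such orderings, each equally likely, so P = 3 × 3/19 = 9/19.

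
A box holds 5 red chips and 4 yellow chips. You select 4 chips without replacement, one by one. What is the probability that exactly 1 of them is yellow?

20/63

One ordering (yellow drawn first) has probability 4/9 × 5/8 × 4/7 × 3/6 = 240/3024 = 5/63.
There are C(4,1) = 4 such orderings, each equally likely, so P = 4 × 5/63 = 20/63.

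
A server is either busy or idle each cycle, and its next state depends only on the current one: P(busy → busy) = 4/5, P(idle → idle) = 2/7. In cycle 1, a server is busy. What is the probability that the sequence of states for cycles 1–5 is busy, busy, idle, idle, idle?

16/1225

Cycle 1 is given. For each transition, use the conditional probability from the current state:
P(busy | busy) = 4/5; P(idle | busy) = 1/5; P(idle | idle) = 2/7; P(idle | idle) = 2/7.
P = 4/5 × 1/5 × 2/7 × 2/7 = 16/1225.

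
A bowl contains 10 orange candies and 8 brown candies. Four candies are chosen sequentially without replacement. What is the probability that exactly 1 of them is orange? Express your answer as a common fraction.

28/153

One ordering (orange drawn first) has probability 10/18 × 8/17 × 7/16 × 6/15 = 3360/73440 = 7/153.
There are C(4,1) = 4 such orderings, each equally likely, so P = 4 × 7/153 = 28/153.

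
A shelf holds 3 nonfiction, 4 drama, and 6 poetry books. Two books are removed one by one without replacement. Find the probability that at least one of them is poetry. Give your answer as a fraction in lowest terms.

P(no poetry) = 7/13 × 6/12 = 42/156 = 7/26.
P(at least one) = 1 − 7/26 = 19/26.

19/26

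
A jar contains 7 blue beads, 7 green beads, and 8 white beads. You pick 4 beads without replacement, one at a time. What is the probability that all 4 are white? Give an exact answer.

2/209

P = 8/22 × 7/21 × 6/20 × 5/19 = 1680/175560 = 2/209.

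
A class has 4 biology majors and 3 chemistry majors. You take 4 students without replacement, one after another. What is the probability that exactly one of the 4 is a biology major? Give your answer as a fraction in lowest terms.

One ordering (a biology major drawn first) has probability 4/7 × 3/6 × 2/5 × 1/4 = 24/840 = 1/35.
There are C(4,1) = 4 such orderings, each equally likely, so P = 4 × 1/35 = 4/35.

4/35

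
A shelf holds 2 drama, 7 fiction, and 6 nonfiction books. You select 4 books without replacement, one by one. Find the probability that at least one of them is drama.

P(no drama) = 13/15 × 12/14 × 11/13 × 10/12 = 17160/32760 = 11/21.
P(at least one) = 1 − 11/21 = 10/21.

10/21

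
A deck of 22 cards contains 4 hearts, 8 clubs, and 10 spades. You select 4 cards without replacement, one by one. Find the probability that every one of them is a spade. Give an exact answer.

P = 10/22 × 9/21 × 8/20 × 7/19 = 5040/175560 = 6/209.

6/209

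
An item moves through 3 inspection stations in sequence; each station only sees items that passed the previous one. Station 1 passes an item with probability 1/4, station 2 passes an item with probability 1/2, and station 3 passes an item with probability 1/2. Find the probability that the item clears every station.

Each stage is reached only if all earlier stages succeed, so
P = 1/4 × 1/2 × 1/2 = 1/16.

1/16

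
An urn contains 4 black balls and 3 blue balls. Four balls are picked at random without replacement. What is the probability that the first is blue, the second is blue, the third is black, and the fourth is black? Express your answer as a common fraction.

Each draw changes the counts, so multiply the conditional probabilities along the sequence:
P = 3/7 × 2/6 × 4/5 × 3/4 = 72/840 = 3/35.

3/35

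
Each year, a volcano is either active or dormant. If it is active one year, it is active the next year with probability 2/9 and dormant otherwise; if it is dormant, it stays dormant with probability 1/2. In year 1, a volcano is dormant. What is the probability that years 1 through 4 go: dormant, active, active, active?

2/81

Year 1 is given. For each transition, use the conditional probability from the current state:
P(active | dormant) = 1/2; P(active | active) = 2/9; P(active | active) = 2/9.
P = 1/2 × 2/9 × 2/9 = 4/162 = 2/81.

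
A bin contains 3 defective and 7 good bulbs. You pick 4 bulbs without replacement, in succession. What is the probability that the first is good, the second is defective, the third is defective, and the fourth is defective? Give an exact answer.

Chain rule:
P = 7/10 × 3/9 × 2/8 × 1/7 = 42/5040 = 1/120.

1/120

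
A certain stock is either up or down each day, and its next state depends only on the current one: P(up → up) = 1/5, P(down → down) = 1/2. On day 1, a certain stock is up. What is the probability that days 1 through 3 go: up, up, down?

4/25

Day 1 is given. For each transition, use the conditional probability from the current state:
P(up | up) = 1/5; P(down | up) = 4/5.
P = 1/5 × 4/5 = 4/25.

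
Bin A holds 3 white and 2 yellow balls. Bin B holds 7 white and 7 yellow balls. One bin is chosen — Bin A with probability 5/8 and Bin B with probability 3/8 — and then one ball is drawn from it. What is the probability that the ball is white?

From Bin A: P(white) = 3/5.
From Bin B: P(white) = 7/14.
Total probability = (5/8)(3/5) + (3/8)(7/14) = 9/16.

9/16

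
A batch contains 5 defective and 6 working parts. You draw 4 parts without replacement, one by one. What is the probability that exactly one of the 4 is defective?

10/33

One ordering (defective drawn first) has probability 5/11 × 6/10 × 5/9 × 4/8 = 600/7920 = 5/66.
There are C(4,1) = 4 such orderings, each equally likely, so P = 4 × 5/66 = 10/33.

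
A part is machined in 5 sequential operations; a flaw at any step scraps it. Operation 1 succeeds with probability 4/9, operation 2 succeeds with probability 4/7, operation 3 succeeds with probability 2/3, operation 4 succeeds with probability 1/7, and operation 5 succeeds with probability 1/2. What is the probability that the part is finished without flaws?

Each stage is reached only if all earlier stages succeed, so
P = 4/9 × 4/7 × 2/3 × 1/7 × 1/2 = 32/2646 = 16/1323.

16/1323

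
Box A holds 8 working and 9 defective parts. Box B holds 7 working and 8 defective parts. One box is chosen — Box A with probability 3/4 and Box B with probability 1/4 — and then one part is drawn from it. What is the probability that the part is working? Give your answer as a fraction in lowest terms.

479/1020

From Box A: P(working) = 8/17.
From Box B: P(working) = 7/15.
Total probability = (3/4)(8/17) + (1/4)(7/15) = 479/1020.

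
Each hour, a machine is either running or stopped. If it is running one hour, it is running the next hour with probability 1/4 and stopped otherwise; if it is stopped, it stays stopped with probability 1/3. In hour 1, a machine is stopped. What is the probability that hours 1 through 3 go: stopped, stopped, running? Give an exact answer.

2/9

Hour 1 is given. For each transition, use the conditional probability from the current state:
P(stopped | stopped) = 1/3; P(running | stopped) = 2/3.
P = 1/3 × 2/3 = 2/9.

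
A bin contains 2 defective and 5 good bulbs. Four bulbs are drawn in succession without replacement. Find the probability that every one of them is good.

1/7

P(all good) = 5/7 × 4/6 × 3/5 × 2/4 = 120/840 = 1/7.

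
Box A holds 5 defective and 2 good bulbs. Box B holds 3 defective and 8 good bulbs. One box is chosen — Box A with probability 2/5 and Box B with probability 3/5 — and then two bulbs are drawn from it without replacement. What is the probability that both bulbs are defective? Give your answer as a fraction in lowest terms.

1289/5775

From Box A: P(both defective) = (5/7)(4/6) = 10/21.
From Box B: P(both defective) = (3/11)(2/10) = 3/55.
Total probability = (2/5)(10/21) + (3/5)(3/55) = 1289/5775.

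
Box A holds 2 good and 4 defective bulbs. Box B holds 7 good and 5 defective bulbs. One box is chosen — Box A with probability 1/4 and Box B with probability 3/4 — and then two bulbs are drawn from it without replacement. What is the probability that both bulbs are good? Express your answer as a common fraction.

From Box A: P(both good) = (2/6)(1/5) = 1/15.
From Box B: P(both good) = (7/12)(6/11) = 7/22.
Total probability = (1/4)(1/15) + (3/4)(7/22) = 337/1320.

337/1320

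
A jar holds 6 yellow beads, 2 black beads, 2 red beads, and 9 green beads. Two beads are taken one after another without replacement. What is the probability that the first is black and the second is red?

Multiply the probability of each draw given the previous ones:
P = 2/19 × 2/18 = 4/342 = 2/171.

2/171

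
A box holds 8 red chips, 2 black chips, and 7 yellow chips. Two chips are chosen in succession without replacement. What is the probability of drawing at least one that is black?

P(no black) = 15/17 × 14/16 = 210/272 = 105/136.
P(at least one) = 1 − 105/136 = 31/136.

31/136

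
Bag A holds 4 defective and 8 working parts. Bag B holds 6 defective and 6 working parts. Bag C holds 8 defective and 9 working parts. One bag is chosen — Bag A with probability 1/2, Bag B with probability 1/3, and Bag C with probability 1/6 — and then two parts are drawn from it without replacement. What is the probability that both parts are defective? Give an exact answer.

From Bag A: P(both defective) = (4/12)(3/11) = 1/11.
From Bag B: P(both defective) = (6/12)(5/11) = 5/22.
From Bag C: P(both defective) = (8/17)(7/16) = 7/34.
Total probability = (1/2)(1/11) + (1/3)(5/22) + (1/6)(7/34) = 349/2244.

349/2244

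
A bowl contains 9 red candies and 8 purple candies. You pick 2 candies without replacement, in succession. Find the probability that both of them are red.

9/34

P(all red) = 9/17 × 8/16 = 72/272 = 9/34.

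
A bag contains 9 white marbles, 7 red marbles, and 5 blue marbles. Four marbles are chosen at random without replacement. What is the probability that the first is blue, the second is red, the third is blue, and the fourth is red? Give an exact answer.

Each draw changes the counts, so multiply the conditional probabilities along the sequence:
P = 5/21 × 7/20 × 4/19 × 6/18 = 840/143640 = 1/171.

1/171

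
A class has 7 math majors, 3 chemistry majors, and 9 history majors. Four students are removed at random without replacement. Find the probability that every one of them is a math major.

35/3876

P(all math majors) = 7/19 × 6/18 × 5/17 × 4/16 = 840/93024 = 35/3876.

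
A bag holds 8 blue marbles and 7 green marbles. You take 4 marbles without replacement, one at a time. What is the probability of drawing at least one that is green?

37/39

P(no green) = 8/15 × 7/14 × 6/13 × 5/12 = 1680/32760 = 2/39.
P(at least one) = 1 − 2/39 = 37/39.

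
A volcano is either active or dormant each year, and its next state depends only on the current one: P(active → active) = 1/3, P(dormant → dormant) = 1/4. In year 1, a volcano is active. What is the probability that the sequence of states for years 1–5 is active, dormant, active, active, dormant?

Year 1 is given. For each transition, use the conditional probability from the current state:
P(dormant | active) = 2/3; P(active | dormant) = 3/4; P(active | active) = 1/3; P(dormant | active) = 2/3.
P = 2/3 × 3/4 × 1/3 × 2/3 = 12/108 = 1/9.

1/9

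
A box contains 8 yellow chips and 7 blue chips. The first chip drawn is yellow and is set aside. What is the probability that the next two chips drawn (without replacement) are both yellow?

After the first draw, 7 of the remaining 14 chips are yellow.
P = 7/14 × 6/13 = 42/182 = 3/13.

3/13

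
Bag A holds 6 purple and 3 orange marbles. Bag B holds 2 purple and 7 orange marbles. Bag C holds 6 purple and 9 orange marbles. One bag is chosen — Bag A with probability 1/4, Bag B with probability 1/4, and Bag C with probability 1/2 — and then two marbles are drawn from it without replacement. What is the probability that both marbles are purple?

From Bag A: P(both purple) = (6/9)(5/8) = 5/12.
From Bag B: P(both purple) = (2/9)(1/8) = 1/36.
From Bag C: P(both purple) = (6/15)(5/14) = 1/7.
Total probability = (1/4)(5/12) + (1/4)(1/36) + (1/2)(1/7) = 23/126.

23/126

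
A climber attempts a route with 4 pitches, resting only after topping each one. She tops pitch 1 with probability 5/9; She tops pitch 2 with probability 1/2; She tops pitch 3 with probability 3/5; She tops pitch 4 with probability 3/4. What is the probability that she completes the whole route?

1/8

Each stage is reached only if all earlier stages succeed, so
P = 5/9 × 1/2 × 3/5 × 3/4 = 45/360 = 1/8.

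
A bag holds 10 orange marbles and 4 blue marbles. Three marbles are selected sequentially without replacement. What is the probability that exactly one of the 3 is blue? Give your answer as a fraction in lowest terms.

One ordering (blue drawn first) has probability 4/14 × 10/13 × 9/12 = 360/2184 = 15/91.
There are C(3,1) = 3 such orderings, each equally likely, so P = 3 × 15/91 = 45/91.

45/91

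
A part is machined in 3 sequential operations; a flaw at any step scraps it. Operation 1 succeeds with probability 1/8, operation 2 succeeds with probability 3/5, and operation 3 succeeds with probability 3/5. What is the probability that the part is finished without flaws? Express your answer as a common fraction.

Multiplying along the chain,
P = 1/8 × 3/5 × 3/5 = 9/200.

9/200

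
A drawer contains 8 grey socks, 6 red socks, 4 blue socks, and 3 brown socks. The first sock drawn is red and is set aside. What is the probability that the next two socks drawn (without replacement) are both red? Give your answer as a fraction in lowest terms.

1/19

With the first sock removed, 5 red remain out of 20.
P = 5/20 × 4/19 = 20/380 = 1/19.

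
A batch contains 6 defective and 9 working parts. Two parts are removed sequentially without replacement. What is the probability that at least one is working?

P(no working) = 6/15 × 5/14 = 30/210 = 1/7.
P(at least one) = 1 − 1/7 = 6/7.

6/7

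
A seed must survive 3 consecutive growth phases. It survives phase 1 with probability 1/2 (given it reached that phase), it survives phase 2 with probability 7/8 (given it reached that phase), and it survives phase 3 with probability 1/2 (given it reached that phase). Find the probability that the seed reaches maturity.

Each stage is reached only if all earlier stages succeed, so
P = 1/2 × 7/8 × 1/2 = 7/32.

7/32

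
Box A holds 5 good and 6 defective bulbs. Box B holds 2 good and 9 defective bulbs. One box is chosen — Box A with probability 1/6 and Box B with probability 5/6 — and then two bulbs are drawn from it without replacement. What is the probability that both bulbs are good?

1/22

From Box A: P(both good) = (5/11)(4/10) = 2/11.
From Box B: P(both good) = (2/11)(1/10) = 1/55.
Total probability = (1/6)(2/11) + (5/6)(1/55) = 1/22.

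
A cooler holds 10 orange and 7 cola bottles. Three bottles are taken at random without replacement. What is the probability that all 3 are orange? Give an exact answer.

3/17

P(every draw is orange) = 10/17 × 9/16 × 8/15 = 720/4080 = 3/17.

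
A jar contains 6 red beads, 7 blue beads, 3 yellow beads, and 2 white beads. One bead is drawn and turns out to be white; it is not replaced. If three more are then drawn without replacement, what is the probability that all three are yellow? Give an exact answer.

With the first bead removed, 3 yellow remain out of 17.
P = 3/17 × 2/16 × 1/15 = 6/4080 = 1/680.

1/680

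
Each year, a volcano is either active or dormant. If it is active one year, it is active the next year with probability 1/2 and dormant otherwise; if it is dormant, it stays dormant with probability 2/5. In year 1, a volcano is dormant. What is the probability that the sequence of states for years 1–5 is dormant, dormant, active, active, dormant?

Year 1 is given. For each transition, use the conditional probability from the current state:
P(dormant | dormant) = 2/5; P(active | dormant) = 3/5; P(active | active) = 1/2; P(dormant | active) = 1/2.
P = 2/5 × 3/5 × 1/2 × 1/2 = 6/100 = 3/50.

3/50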